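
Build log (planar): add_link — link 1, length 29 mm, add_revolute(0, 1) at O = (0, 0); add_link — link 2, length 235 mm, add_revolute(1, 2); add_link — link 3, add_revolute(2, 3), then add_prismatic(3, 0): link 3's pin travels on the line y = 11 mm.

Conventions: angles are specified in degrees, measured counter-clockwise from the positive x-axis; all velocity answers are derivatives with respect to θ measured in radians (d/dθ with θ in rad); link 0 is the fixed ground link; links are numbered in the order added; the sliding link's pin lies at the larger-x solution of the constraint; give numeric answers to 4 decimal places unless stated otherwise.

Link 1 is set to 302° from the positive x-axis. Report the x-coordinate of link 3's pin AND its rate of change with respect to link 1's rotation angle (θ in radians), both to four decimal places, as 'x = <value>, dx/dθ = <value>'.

geometry: r = 29 mm, L = 235 mm, e = 11 mm
crank pin P = (r cos θ, r sin θ) = (15.367659, -24.593395)
h = r sin θ − e = -24.593395 − 11 = -35.593395
x = r cos θ + √(L² − h²) = 15.367659 + 232.288851 = 247.656510
dx/dθ = −r sin θ − h·r cos θ/√(L² − h²) (θ in radians; h = -35.593395) = 26.948166

x = 247.6565, dx/dθ = 26.9482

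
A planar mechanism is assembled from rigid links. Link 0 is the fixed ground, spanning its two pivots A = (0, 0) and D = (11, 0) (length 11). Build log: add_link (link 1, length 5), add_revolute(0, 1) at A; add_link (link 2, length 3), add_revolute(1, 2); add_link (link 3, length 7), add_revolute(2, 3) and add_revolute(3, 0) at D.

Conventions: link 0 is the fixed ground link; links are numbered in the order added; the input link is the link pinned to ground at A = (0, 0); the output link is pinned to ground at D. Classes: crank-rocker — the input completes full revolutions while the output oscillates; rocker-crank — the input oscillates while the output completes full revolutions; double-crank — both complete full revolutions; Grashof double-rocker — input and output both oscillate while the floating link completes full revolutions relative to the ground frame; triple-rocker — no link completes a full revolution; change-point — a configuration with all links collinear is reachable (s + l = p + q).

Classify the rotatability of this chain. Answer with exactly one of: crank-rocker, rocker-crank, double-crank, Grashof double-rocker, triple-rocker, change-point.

lengths: ground=11, input=5, coupler=3, output=7
sorted: s=3 (shortest), l=11 (longest), p+q=12
s + l = 14 vs p + q = 12
s + l > p + q → non-Grashof → no link fully rotates → triple-rocker

triple-rocker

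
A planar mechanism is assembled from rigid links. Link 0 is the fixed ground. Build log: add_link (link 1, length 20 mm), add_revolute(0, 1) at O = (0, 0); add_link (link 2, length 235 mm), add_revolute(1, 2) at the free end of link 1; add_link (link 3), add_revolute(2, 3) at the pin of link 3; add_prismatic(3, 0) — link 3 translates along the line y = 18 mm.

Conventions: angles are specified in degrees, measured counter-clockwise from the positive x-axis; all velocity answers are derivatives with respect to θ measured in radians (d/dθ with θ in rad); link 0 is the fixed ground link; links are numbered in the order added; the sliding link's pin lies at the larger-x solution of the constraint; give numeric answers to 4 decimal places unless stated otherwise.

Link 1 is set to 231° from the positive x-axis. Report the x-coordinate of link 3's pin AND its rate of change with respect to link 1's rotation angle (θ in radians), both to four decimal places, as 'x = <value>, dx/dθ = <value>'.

geometry: r = 20 mm, L = 235 mm, e = 18 mm
crank pin P = (r cos θ, r sin θ) = (-12.586408, -15.542919)
h = r sin θ − e = -15.542919 − 18 = -33.542919
x = r cos θ + √(L² − h²) = -12.586408 + 232.593793 = 220.007385
dx/dθ = −r sin θ − h·r cos θ/√(L² − h²) (θ in radians; h = -33.542919) = 13.727803

x = 220.0074, dx/dθ = 13.7278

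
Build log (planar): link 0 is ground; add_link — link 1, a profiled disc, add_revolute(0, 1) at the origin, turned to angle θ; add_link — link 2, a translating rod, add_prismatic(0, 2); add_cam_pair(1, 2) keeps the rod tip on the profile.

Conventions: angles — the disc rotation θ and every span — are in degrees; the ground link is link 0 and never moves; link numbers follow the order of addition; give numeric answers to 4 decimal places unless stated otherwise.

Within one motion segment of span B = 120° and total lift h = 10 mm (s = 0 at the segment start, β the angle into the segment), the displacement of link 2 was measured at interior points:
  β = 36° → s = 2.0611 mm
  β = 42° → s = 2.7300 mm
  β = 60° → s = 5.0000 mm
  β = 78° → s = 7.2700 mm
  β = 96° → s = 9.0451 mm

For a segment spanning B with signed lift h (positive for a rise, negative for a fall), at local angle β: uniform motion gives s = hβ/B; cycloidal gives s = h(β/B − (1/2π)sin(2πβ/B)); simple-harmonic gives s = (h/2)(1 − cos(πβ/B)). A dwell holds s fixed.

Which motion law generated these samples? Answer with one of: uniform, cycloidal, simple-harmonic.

candidates at β/B = r: uniform s = h·r (linear in β); cycloidal s = h·(r − sin(2πr)/(2π)); simple-harmonic s = (h/2)(1 − cos(πr))
β=36°: printed 2.0611 | uniform 3.0000, cycloidal 1.4863, simple-harmonic 2.0611
β=42°: printed 2.7300 | uniform 3.5000, cycloidal 2.2124, simple-harmonic 2.7300
β=60°: printed 5.0000 | uniform 5.0000, cycloidal 5.0000, simple-harmonic 5.0000
β=78°: printed 7.2700 | uniform 6.5000, cycloidal 7.7876, simple-harmonic 7.2700
β=96°: printed 9.0451 | uniform 8.0000, cycloidal 9.5137, simple-harmonic 9.0451
only one law matches every sample → simple-harmonic

simple-harmonic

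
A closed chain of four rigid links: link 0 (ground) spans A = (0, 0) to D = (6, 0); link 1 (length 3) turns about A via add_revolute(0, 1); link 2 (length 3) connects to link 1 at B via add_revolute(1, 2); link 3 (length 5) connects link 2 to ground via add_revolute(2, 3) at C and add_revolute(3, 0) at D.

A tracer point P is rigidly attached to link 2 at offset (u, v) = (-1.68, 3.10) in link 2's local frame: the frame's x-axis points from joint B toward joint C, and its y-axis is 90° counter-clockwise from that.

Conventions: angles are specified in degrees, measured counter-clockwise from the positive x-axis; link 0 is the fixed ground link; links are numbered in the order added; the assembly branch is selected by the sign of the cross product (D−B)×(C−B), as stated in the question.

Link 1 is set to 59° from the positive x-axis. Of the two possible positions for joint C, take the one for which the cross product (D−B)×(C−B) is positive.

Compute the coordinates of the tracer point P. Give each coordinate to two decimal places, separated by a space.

A=(0,0), D=(6.00,0)
B = A + 3.00·(cos59°, sin59°) = (1.5451, 2.5715)
|BD| = 5.1438
circle(B,3.00) ∩ circle(D,5.00): a=1.0166, h=2.8225
  candidates: C₊=(3.8366,4.5077) cross=14.518; C₋=(1.0146,-0.3812) cross=-14.518
  branch + wants cross > 0 → take C=(3.8366,4.5077) (cross=14.518)
ex = (C−B)/|BC| = (0.7638,0.6454); ey = (-0.6454,0.7638)
P = B + -1.68·ex + 3.10·ey = (-1.7389,3.8551)

-1.74 3.86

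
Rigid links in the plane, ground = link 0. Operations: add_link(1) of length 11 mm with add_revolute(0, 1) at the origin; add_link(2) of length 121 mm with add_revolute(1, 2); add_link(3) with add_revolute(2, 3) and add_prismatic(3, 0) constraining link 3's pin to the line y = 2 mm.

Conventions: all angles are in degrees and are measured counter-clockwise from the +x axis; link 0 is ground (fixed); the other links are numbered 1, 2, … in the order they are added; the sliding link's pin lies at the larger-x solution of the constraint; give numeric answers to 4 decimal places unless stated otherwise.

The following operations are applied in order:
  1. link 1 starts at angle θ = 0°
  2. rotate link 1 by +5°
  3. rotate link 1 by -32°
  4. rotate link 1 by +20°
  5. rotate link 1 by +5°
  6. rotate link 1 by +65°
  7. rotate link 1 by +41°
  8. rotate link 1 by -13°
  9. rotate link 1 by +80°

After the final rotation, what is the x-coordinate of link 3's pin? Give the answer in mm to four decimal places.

geometry: r = 11 mm, L = 121 mm, e = 2 mm; θ starts at 0°
rotate link 1 by +5°: θ ← 0° +5° = 5°
rotate link 1 by -32°: θ ← 5° -32° = -27°
rotate link 1 by +20°: θ ← -27° +20° = -7°
rotate link 1 by +5°: θ ← -7° +5° = -2°
rotate link 1 by +65°: θ ← -2° +65° = 63°
rotate link 1 by +41°: θ ← 63° +41° = 104°
rotate link 1 by -13°: θ ← 104° -13° = 91°
rotate link 1 by +80°: θ ← 91° +80° = 171°
crank pin P = (r cos θ, r sin θ) = (-10.864572, 1.720779)
h = r sin θ − e = 1.720779 − 2 = -0.279221
x = r cos θ + √(L² − h²) = -10.864572 + 120.999678 = 110.135106

110.1351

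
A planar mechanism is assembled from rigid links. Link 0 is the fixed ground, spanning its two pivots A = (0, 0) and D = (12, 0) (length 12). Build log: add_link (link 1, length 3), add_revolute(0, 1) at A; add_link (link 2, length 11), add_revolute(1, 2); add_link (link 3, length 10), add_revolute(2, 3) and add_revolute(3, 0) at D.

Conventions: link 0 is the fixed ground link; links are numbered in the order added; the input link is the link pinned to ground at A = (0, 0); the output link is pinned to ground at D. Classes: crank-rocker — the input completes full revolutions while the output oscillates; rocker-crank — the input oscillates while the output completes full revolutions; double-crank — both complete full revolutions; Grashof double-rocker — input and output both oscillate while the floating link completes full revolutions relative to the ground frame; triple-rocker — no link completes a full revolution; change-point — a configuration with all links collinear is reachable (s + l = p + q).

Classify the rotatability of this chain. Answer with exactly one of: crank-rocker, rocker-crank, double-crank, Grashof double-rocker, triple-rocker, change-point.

lengths: ground=12, input=3, coupler=11, output=10
sorted: s=3 (shortest), l=12 (longest), p+q=21
s + l = 15 vs p + q = 21
s + l < p + q (Grashof) with shortest = input link → crank-rocker

crank-rocker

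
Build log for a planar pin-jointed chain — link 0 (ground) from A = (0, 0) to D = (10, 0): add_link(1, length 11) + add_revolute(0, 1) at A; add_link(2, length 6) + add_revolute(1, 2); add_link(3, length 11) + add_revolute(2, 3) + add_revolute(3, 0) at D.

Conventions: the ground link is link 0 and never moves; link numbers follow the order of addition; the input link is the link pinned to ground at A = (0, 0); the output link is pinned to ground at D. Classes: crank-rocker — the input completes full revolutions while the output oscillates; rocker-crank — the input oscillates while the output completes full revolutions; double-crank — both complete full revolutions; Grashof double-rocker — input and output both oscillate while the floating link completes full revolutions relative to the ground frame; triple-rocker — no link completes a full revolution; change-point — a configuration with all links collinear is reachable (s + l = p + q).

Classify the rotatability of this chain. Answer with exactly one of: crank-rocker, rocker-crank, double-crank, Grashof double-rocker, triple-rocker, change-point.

lengths: ground=10, input=11, coupler=6, output=11
sorted: s=6 (shortest), l=11 (longest), p+q=21
s + l = 17 vs p + q = 21
s + l < p + q (Grashof) with shortest = coupler link → Grashof double-rocker

Grashof double-rocker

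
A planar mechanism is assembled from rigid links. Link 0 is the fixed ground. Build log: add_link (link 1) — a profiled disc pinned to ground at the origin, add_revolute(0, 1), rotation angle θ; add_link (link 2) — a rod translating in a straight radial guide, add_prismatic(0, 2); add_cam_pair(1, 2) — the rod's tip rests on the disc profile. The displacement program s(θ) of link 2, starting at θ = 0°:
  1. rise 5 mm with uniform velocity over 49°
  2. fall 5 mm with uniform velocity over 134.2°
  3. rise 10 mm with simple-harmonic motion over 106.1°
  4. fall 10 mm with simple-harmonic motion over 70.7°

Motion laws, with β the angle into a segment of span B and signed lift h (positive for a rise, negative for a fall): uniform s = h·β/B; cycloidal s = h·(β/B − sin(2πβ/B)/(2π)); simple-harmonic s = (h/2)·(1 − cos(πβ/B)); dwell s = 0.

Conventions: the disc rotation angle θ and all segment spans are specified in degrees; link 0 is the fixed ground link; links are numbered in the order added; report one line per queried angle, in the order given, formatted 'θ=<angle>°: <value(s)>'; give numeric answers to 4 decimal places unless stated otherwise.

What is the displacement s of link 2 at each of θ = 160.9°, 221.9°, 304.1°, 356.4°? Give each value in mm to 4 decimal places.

seg 1 [0°–49°] uniform, h=5: full span → s += 5 → s = 5.0000
seg 2 [49°–183.2°] uniform, h=-5: θ=160.9° here. β=111.9, B=134.2. -5·111.9/134.2 = -4.1692 → s = 0.8308
seg 2 [49°–183.2°] uniform, h=-5: full span → s += -5 → s = 0.0000
seg 3 [183.2°–289.3°] simple-harmonic, h=10: θ=221.9° here. β=38.7, B=106.1. 10/2·(1 − cos(π·0.3648)) = 2.9389 → s = 2.9389
seg 3 [183.2°–289.3°] simple-harmonic, h=10: full span → s += 10 → s = 10.0000
seg 4 [289.3°–360°] simple-harmonic, h=-10: θ=304.1° here. β=14.8, B=70.7. -10/2·(1 − cos(π·0.2093)) = -1.0428 → s = 8.9572
seg 4 [289.3°–360°] simple-harmonic, h=-10: θ=356.4° here. β=67.1, B=70.7. -10/2·(1 − cos(π·0.9491)) = -9.9362 → s = 0.0638

θ=160.9°: 0.8308
θ=221.9°: 2.9389
θ=304.1°: 8.9572
θ=356.4°: 0.0638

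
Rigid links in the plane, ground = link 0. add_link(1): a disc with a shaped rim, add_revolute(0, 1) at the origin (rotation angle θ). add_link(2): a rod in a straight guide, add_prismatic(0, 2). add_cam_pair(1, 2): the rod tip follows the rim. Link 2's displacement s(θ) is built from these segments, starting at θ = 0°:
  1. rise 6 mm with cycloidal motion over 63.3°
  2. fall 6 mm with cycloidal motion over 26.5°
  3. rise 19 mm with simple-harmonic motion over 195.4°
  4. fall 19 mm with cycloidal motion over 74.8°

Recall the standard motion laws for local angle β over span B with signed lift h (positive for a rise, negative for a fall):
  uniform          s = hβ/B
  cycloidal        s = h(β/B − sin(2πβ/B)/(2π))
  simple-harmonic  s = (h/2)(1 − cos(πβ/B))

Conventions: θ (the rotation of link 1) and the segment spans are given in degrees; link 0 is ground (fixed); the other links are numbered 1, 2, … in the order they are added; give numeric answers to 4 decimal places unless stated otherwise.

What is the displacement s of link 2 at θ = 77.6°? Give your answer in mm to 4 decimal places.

segment 1 (0° to 63.3°, cycloidal, h = 6) is passed completely: s = 0.0000 + (6) = 6.0000
θ = 77.6° falls in segment 2 (63.3° to 89.8°, cycloidal, h = -6): β = 77.6 − 63.3 = 14.3°, B = 26.5°; Δs = -6·(0.5396 − sin(2π·0.5396)/(2π)) = -3.4730; s = 6.0000 − 3.4730 = 2.5270

2.5270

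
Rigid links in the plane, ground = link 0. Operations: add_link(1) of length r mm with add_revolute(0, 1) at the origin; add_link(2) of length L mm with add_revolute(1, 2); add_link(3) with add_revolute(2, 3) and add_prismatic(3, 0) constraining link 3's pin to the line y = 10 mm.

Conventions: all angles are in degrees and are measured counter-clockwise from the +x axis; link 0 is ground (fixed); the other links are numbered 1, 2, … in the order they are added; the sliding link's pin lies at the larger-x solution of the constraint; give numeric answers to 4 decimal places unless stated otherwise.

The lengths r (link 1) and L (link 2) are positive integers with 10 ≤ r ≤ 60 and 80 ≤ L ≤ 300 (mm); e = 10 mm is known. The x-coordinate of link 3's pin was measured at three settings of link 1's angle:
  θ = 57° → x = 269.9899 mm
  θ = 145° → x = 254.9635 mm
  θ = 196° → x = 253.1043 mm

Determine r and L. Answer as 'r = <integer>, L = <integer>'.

constraint per measurement: (x − r cos θ)² + (r sin θ − e)² = L²
subtracting the θ₁ and θ₂ equations cancels the r² and L² terms:
r = (x₁² − x₂²) / (2[(x₁cos θ₁ + e sin θ₁) − (x₂cos θ₂ + e sin θ₂)]) = 11.0000 → r = 11
L² = (x₁ − r cos θ₁)² + (r sin θ₁ − e)² = 69696.0037 → L = 264.0000 → L = 264
check at θ₃=196°: x = 253.1043 (printed 253.1043) ✓

r = 11, L = 264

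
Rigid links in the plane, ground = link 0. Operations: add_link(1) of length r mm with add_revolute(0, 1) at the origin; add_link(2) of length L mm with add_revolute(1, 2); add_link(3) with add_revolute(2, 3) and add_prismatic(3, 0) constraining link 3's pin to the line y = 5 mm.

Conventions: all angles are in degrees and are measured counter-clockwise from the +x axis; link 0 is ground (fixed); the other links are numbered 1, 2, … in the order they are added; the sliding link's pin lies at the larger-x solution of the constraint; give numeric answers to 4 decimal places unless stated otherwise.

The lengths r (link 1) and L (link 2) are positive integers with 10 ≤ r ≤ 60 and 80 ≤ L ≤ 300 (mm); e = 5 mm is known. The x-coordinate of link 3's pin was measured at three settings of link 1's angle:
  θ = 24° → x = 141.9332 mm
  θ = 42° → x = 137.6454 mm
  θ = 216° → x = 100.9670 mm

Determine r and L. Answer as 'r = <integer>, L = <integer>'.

constraint per measurement: (x − r cos θ)² + (r sin θ − e)² = L²
subtracting the θ₁ and θ₂ equations cancels the r² and L² terms:
r = (x₁² − x₂²) / (2[(x₁cos θ₁ + e sin θ₁) − (x₂cos θ₂ + e sin θ₂)]) = 23.0003 → r = 23
L² = (x₁ − r cos θ₁)² + (r sin θ₁ − e)² = 14641.0120 → L = 121.0000 → L = 121
check at θ₃=216°: x = 100.9670 (printed 100.9670) ✓

r = 23, L = 121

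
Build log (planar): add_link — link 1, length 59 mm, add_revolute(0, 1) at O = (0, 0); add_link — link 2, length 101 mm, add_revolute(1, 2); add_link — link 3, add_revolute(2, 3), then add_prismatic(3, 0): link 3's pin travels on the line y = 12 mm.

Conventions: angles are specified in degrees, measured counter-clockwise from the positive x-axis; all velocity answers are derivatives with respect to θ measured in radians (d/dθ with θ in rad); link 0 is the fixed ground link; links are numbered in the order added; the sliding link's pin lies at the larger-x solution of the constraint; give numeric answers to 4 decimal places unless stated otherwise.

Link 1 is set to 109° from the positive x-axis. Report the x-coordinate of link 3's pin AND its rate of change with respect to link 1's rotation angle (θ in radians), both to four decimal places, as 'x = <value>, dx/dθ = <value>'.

geometry: r = 59 mm, L = 101 mm, e = 12 mm
crank pin P = (r cos θ, r sin θ) = (-19.208521, 55.785596)
h = r sin θ − e = 55.785596 − 12 = 43.785596
x = r cos θ + √(L² − h²) = -19.208521 + 91.015502 = 71.806981
dx/dθ = −r sin θ − h·r cos θ/√(L² − h²) (θ in radians; h = 43.785596) = -46.544791

x = 71.8070, dx/dθ = -46.5448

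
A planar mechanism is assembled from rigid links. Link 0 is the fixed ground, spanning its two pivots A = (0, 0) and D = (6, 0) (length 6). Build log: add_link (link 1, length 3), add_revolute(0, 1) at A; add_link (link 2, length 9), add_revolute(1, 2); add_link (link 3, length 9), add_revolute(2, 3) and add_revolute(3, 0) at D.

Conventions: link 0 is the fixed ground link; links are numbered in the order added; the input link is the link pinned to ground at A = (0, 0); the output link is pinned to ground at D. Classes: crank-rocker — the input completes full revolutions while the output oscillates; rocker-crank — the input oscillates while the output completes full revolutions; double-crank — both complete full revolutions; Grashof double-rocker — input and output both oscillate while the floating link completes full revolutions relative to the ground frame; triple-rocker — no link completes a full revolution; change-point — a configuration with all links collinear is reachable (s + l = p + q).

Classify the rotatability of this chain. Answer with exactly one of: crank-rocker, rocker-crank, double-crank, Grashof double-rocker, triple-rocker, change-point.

lengths: ground=6, input=3, coupler=9, output=9
sorted: s=3 (shortest), l=9 (longest), p+q=15
s + l = 12 vs p + q = 15
s + l < p + q (Grashof) with shortest = input link → crank-rocker

crank-rocker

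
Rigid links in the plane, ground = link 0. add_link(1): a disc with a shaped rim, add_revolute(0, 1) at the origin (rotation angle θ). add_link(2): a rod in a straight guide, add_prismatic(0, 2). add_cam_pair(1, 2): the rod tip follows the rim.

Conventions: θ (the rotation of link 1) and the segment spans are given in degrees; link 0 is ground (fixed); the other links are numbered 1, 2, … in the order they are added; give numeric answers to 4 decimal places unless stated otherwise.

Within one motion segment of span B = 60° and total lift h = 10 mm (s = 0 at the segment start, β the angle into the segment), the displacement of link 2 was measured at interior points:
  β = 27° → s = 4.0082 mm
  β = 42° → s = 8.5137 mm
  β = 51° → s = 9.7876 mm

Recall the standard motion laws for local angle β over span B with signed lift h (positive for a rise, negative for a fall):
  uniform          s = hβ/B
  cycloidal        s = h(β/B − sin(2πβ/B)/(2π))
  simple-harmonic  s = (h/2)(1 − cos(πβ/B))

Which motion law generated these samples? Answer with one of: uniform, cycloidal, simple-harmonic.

candidates at β/B = r: uniform s = h·r (linear in β); cycloidal s = h·(r − sin(2πr)/(2π)); simple-harmonic s = (h/2)(1 − cos(πr))
β=27°: printed 4.0082 | uniform 4.5000, cycloidal 4.0082, simple-harmonic 4.2178
β=42°: printed 8.5137 | uniform 7.0000, cycloidal 8.5137, simple-harmonic 7.9389
β=51°: printed 9.7876 | uniform 8.5000, cycloidal 9.7876, simple-harmonic 9.4550
only one law matches every sample → cycloidal

cycloidal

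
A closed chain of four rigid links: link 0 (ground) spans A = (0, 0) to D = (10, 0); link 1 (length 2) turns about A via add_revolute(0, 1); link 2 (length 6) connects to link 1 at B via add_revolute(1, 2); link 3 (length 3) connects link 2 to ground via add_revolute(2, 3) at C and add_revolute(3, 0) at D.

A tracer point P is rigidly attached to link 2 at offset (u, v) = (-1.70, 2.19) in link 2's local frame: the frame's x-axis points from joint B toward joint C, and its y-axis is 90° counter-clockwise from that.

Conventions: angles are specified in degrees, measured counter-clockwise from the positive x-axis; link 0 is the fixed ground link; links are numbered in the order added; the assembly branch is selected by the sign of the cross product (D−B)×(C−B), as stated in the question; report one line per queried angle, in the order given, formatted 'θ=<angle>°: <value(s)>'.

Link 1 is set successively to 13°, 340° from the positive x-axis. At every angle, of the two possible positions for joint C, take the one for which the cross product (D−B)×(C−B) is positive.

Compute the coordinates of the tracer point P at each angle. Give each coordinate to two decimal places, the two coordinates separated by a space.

A=(0,0), D=(10.00,0)
θ=13°: B = A + 2.00·(cos13°, sin13°) = (1.9487, 0.4499)
θ=13°: |BD| = 8.0638
θ=13°: circle(B,6.00) ∩ circle(D,3.00): a=5.7061, h=1.8550
θ=13°:   candidates: C₊=(7.7494,1.9836) cross=14.958; C₋=(7.5424,-1.7205) cross=-14.958
θ=13°:   branch + wants cross > 0 → take C=(7.7494,1.9836) (cross=14.958)
θ=13°: ex = (C−B)/|BC| = (0.9668,0.2556); ey = (-0.2556,0.9668)
θ=13°: P = B + -1.70·ex + 2.19·ey = (-0.2546,2.1326)
θ=340°: B = A + 2.00·(cos340°, sin340°) = (1.8794, -0.6840)
θ=340°: |BD| = 8.1494
θ=340°: circle(B,6.00) ∩ circle(D,3.00): a=5.7313, h=1.7756
θ=340°:   candidates: C₊=(7.4414,1.5663) cross=14.470; C₋=(7.7395,-1.9723) cross=-14.470
θ=340°:   branch + wants cross > 0 → take C=(7.4414,1.5663) (cross=14.470)
θ=340°: ex = (C−B)/|BC| = (0.9270,0.3751); ey = (-0.3751,0.9270)
θ=340°: P = B + -1.70·ex + 2.19·ey = (-0.5179,0.7085)

θ=13°: -0.25 2.13
θ=340°: -0.52 0.71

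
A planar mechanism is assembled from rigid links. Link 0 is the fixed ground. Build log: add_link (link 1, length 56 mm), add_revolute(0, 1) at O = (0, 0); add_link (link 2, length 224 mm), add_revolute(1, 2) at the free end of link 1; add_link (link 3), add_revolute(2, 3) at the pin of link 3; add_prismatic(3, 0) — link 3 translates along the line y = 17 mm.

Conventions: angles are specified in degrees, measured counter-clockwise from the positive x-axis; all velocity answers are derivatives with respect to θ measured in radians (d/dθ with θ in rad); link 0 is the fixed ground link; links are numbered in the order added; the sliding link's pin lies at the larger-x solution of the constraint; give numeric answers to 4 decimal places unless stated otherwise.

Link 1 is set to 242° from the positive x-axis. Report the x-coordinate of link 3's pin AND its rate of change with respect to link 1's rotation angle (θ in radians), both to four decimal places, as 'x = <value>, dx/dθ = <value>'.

geometry: r = 56 mm, L = 224 mm, e = 17 mm
crank pin P = (r cos θ, r sin θ) = (-26.290408, -49.445065)
h = r sin θ − e = -49.445065 − 17 = -66.445065
x = r cos θ + √(L² − h²) = -26.290408 + 213.918333 = 187.627926
dx/dθ = −r sin θ − h·r cos θ/√(L² − h²) (θ in radians; h = -66.445065) = 41.279015

x = 187.6279, dx/dθ = 41.2790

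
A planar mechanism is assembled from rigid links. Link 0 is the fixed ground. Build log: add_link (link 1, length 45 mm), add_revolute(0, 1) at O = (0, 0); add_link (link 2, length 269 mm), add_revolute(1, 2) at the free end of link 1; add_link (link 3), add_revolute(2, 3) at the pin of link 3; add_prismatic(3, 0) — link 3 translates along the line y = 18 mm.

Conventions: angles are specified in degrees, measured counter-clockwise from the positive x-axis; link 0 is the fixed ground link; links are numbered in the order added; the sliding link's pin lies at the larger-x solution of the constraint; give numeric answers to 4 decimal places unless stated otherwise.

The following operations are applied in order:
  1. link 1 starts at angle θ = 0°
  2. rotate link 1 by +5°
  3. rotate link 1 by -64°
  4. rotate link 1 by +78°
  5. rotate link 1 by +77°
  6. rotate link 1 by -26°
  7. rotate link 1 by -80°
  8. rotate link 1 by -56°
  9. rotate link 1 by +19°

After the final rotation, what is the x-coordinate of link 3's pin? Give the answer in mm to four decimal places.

geometry: r = 45 mm, L = 269 mm, e = 18 mm; θ starts at 0°
rotate link 1 by +5°: θ ← 0° +5° = 5°
rotate link 1 by -64°: θ ← 5° -64° = -59°
rotate link 1 by +78°: θ ← -59° +78° = 19°
rotate link 1 by +77°: θ ← 19° +77° = 96°
rotate link 1 by -26°: θ ← 96° -26° = 70°
rotate link 1 by -80°: θ ← 70° -80° = -10°
rotate link 1 by -56°: θ ← -10° -56° = -66°
rotate link 1 by +19°: θ ← -66° +19° = -47°
crank pin P = (r cos θ, r sin θ) = (30.689926, -32.910917)
h = r sin θ − e = -32.910917 − 18 = -50.910917
x = r cos θ + √(L² − h²) = 30.689926 + 264.138370 = 294.828296

294.8283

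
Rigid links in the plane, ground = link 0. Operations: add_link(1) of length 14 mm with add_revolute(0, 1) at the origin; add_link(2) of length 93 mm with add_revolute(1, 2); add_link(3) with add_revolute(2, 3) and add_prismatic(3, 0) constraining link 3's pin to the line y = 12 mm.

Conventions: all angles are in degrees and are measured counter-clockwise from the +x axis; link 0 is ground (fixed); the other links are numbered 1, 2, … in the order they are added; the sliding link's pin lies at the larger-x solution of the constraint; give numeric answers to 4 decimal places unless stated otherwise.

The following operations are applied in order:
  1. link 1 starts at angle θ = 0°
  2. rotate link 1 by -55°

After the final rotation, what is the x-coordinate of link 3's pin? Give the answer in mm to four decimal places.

geometry: r = 14 mm, L = 93 mm, e = 12 mm; θ starts at 0°
rotate link 1 by -55°: θ ← 0° -55° = -55°
crank pin P = (r cos θ, r sin θ) = (8.030070, -11.468129)
h = r sin θ − e = -11.468129 − 12 = -23.468129
x = r cos θ + √(L² − h²) = 8.030070 + 89.990260 = 98.020330

98.0203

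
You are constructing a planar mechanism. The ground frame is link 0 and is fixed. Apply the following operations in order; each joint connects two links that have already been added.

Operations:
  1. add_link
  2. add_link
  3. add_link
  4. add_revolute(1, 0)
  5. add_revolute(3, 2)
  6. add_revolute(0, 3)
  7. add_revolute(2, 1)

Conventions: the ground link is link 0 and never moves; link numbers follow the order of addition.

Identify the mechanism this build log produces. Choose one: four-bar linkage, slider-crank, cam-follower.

links: 4 (incl. ground); joints: 4 revolute, 0 prismatic, 0 higher (cam) pair, forming one closed loop
4 links in a single 4R loop → four-bar linkage

four-bar linkage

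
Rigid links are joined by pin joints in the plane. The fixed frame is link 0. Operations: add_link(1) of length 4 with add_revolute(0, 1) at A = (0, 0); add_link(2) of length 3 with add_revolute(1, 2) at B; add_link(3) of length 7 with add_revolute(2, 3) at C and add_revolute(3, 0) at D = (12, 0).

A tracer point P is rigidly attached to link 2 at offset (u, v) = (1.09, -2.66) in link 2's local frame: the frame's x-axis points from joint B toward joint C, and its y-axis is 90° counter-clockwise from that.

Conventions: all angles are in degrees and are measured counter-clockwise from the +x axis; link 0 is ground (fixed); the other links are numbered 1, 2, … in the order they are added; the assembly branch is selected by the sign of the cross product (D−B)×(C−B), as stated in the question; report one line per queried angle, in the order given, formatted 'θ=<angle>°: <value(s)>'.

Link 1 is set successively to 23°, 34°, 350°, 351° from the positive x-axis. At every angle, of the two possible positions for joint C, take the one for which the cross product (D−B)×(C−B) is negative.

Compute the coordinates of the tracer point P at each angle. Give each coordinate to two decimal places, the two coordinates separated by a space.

A=(0,0), D=(12.00,0)
θ=23°: B = A + 4.00·(cos23°, sin23°) = (3.6820, 1.5629)
θ=23°: |BD| = 8.4635
θ=23°: circle(B,3.00) ∩ circle(D,7.00): a=1.8687, h=2.3469
θ=23°:   candidates: C₊=(5.9520,3.5244) cross=19.863; C₋=(5.0852,-1.0887) cross=-19.863
θ=23°:   branch - wants cross < 0 → take C=(5.0852,-1.0887) (cross=-19.863)
θ=23°: ex = (C−B)/|BC| = (0.4677,-0.8839); ey = (0.8839,0.4677)
θ=23°: P = B + 1.09·ex + -2.66·ey = (1.8407,-0.6446)
θ=34°: B = A + 4.00·(cos34°, sin34°) = (3.3162, 2.2368)
θ=34°: |BD| = 8.9673
θ=34°: circle(B,3.00) ∩ circle(D,7.00): a=2.2533, h=1.9805
θ=34°:   candidates: C₊=(5.9923,3.5926) cross=17.760; C₋=(5.0042,-0.2432) cross=-17.760
θ=34°:   branch - wants cross < 0 → take C=(5.0042,-0.2432) (cross=-17.760)
θ=34°: ex = (C−B)/|BC| = (0.5627,-0.8267); ey = (0.8267,0.5627)
θ=34°: P = B + 1.09·ex + -2.66·ey = (1.7306,-0.1611)
θ=350°: B = A + 4.00·(cos350°, sin350°) = (3.9392, -0.6946)
θ=350°: |BD| = 8.0906
θ=350°: circle(B,3.00) ∩ circle(D,7.00): a=1.5733, h=2.5543
θ=350°:   candidates: C₊=(5.2875,1.9854) cross=20.666; C₋=(5.7260,-3.1044) cross=-20.666
θ=350°:   branch - wants cross < 0 → take C=(5.7260,-3.1044) (cross=-20.666)
θ=350°: ex = (C−B)/|BC| = (0.5956,-0.8033); ey = (0.8033,0.5956)
θ=350°: P = B + 1.09·ex + -2.66·ey = (2.4517,-3.1545)
θ=351°: B = A + 4.00·(cos351°, sin351°) = (3.9508, -0.6257)
θ=351°: |BD| = 8.0735
θ=351°: circle(B,3.00) ∩ circle(D,7.00): a=1.5595, h=2.5628
θ=351°:   candidates: C₊=(5.3070,2.0502) cross=20.691; C₋=(5.7042,-3.0599) cross=-20.691
θ=351°:   branch - wants cross < 0 → take C=(5.7042,-3.0599) (cross=-20.691)
θ=351°: ex = (C−B)/|BC| = (0.5845,-0.8114); ey = (0.8114,0.5845)
θ=351°: P = B + 1.09·ex + -2.66·ey = (2.4295,-3.0649)

θ=23°: 1.84 -0.64
θ=34°: 1.73 -0.16
θ=350°: 2.45 -3.15
θ=351°: 2.43 -3.06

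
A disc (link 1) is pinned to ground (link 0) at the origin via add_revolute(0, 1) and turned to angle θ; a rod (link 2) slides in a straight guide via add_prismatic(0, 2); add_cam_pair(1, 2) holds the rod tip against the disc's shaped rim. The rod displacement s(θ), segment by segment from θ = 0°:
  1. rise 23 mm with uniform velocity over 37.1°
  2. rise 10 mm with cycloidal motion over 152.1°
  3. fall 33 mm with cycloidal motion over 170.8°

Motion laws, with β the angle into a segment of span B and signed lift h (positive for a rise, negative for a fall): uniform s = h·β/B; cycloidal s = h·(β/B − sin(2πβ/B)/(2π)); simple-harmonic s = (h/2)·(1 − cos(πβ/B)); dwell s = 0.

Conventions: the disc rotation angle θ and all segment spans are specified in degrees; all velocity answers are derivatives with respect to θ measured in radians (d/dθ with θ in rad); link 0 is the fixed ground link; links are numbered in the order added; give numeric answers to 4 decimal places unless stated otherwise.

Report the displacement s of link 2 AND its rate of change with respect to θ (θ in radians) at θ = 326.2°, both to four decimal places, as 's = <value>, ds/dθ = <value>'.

segment 1 (0° to 37.1°, uniform, h = 23) is passed completely: s = 0.0000 + (23) = 23.0000
segment 2 (37.1° to 189.2°, cycloidal, h = 10) is passed completely: s = 23.0000 + (10) = 33.0000
θ = 326.2° falls in segment 3 (189.2° to 360°, cycloidal, h = -33): β = 326.2 − 189.2 = 137°, B = 170.8°; Δs = -33·(0.8021 − sin(2π·0.8021)/(2π)) = -31.4427; s = 33.0000 − 31.4427 = 1.5573
velocity in seg [189.2°–360°] (cycloidal), θ in radians: β = 137° = 2.3911 rad, B = 170.8° = 2.9810 rad; ds/dθ = (h/B)(1 − cos(2πβ/B)) = ((-33)/2.9810)(1 − cos(2π·0.8021)) = -7.510077 mm/rad

s = 1.5573, ds/dθ = -7.5101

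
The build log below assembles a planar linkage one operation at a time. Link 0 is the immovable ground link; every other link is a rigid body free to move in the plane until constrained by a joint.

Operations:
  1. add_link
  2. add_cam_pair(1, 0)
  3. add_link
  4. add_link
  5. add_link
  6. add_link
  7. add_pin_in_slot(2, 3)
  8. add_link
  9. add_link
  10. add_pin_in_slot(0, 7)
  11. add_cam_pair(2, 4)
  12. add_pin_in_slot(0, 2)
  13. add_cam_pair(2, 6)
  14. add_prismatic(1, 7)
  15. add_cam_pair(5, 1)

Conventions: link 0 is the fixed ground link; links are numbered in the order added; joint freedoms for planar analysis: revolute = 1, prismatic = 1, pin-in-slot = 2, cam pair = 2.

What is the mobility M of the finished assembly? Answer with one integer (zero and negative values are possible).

link 0 = ground. State L|J1|J2 = 1|0|0
+link1  2|0|0
C(1,0) f=2→J2  2|0|1
+link2  3|0|1
+link3  4|0|1
+link4  5|0|1
+link5  6|0|1
PS(2,3) f=2→J2  6|0|2
+link6  7|0|2
+link7  8|0|2
PS(0,7) f=2→J2  8|0|3
C(2,4) f=2→J2  8|0|4
PS(0,2) f=2→J2  8|0|5
C(2,6) f=2→J2  8|0|6
P(1,7) f=1→J1  8|1|6
C(5,1) f=2→J2  8|1|7
M = 3(8−1)−2·1−7 = 21−2−7 = 12

M = 12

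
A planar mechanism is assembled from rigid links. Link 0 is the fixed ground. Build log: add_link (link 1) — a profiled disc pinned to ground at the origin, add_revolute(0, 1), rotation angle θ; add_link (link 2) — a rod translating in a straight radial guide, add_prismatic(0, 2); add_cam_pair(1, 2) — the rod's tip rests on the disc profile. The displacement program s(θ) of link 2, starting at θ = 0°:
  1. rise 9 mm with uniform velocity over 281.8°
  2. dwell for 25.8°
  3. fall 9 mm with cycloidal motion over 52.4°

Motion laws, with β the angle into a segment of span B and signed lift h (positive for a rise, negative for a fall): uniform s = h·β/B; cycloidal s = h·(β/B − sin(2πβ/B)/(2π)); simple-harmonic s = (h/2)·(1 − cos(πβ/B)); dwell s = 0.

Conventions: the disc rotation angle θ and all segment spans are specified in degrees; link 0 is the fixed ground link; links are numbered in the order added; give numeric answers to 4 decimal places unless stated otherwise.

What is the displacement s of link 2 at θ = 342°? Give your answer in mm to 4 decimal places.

seg 1 [0°–281.8°] uniform, h=9: full span → s += 9 → s = 9.0000
seg 2 [281.8°–307.6°] dwell: s stays 9.0000
seg 3 [307.6°–360°] cycloidal, h=-9: θ=342° here. β=34.4, B=52.4. -9·(0.6565 − sin(2π·0.6565)/(2π)) = -7.1006 → s = 1.8994

1.8994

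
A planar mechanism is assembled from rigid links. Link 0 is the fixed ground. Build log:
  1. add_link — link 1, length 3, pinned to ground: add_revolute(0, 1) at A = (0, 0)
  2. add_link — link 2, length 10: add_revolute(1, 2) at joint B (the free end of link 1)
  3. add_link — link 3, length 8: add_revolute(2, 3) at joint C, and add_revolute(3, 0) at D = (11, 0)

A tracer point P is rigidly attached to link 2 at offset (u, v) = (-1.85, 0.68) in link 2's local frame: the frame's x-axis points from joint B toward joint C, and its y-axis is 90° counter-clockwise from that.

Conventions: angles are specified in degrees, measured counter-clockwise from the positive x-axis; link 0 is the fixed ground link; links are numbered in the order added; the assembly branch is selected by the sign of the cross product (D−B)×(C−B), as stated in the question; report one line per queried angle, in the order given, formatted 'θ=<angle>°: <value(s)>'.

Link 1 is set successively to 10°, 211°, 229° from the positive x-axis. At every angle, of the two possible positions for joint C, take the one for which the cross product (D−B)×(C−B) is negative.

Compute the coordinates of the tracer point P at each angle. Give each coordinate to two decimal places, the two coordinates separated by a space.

A=(0,0), D=(11.00,0)
θ=10°: B = A + 3.00·(cos10°, sin10°) = (2.9544, 0.5209)
θ=10°: |BD| = 8.0624
θ=10°: circle(B,10.00) ∩ circle(D,8.00): a=6.2638, h=7.7952
θ=10°:   candidates: C₊=(9.7088,7.8951) cross=62.848; C₋=(8.7014,-7.6627) cross=-62.848
θ=10°:   branch - wants cross < 0 → take C=(8.7014,-7.6627) (cross=-62.848)
θ=10°: ex = (C−B)/|BC| = (0.5747,-0.8184); ey = (0.8184,0.5747)
θ=10°: P = B + -1.85·ex + 0.68·ey = (2.4477,2.4257)
θ=211°: B = A + 3.00·(cos211°, sin211°) = (-2.5715, -1.5451)
θ=211°: |BD| = 13.6592
θ=211°: circle(B,10.00) ∩ circle(D,8.00): a=8.1474, h=5.7983
θ=211°:   candidates: C₊=(4.8677,5.1376) cross=79.200; C₋=(6.1795,-6.3846) cross=-79.200
θ=211°:   branch - wants cross < 0 → take C=(6.1795,-6.3846) (cross=-79.200)
θ=211°: ex = (C−B)/|BC| = (0.8751,-0.4839); ey = (0.4839,0.8751)
θ=211°: P = B + -1.85·ex + 0.68·ey = (-3.8614,-0.0547)
θ=229°: B = A + 3.00·(cos229°, sin229°) = (-1.9682, -2.2641)
θ=229°: |BD| = 13.1643
θ=229°: circle(B,10.00) ∩ circle(D,8.00): a=7.9495, h=6.0667
θ=229°:   candidates: C₊=(4.8194,5.0794) cross=79.865; C₋=(6.9063,-6.8732) cross=-79.865
θ=229°:   branch - wants cross < 0 → take C=(6.9063,-6.8732) (cross=-79.865)
θ=229°: ex = (C−B)/|BC| = (0.8874,-0.4609); ey = (0.4609,0.8874)
θ=229°: P = B + -1.85·ex + 0.68·ey = (-3.2965,-0.8080)

θ=10°: 2.45 2.43
θ=211°: -3.86 -0.05
θ=229°: -3.30 -0.81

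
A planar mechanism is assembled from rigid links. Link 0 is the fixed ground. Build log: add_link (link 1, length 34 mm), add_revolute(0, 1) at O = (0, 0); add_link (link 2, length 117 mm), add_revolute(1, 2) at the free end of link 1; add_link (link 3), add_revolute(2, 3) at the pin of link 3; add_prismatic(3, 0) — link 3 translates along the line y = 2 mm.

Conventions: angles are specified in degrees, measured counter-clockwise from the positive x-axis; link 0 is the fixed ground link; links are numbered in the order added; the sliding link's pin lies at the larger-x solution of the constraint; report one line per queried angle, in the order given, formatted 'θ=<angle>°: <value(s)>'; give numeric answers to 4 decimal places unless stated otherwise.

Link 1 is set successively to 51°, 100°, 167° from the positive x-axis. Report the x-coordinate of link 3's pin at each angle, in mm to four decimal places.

geometry: r = 34 mm, L = 117 mm, e = 2 mm
θ=51°: crank pin P = (r cos θ, r sin θ) = (21.396893, 26.422963)
θ=51°: h = r sin θ − e = 26.422963 − 2 = 24.422963
θ=51°: x = r cos θ + √(L² − h²) = 21.396893 + 114.422545 = 135.819439
θ=100°: crank pin P = (r cos θ, r sin θ) = (-5.904038, 33.483464)
θ=100°: h = r sin θ − e = 33.483464 − 2 = 31.483464
θ=100°: x = r cos θ + √(L² − h²) = -5.904038 + 112.684478 = 106.780440
θ=167°: crank pin P = (r cos θ, r sin θ) = (-33.128582, 7.648336)
θ=167°: h = r sin θ − e = 7.648336 − 2 = 5.648336
θ=167°: x = r cos θ + √(L² − h²) = -33.128582 + 116.863580 = 83.734998

θ=51°: 135.8194
θ=100°: 106.7804
θ=167°: 83.7350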